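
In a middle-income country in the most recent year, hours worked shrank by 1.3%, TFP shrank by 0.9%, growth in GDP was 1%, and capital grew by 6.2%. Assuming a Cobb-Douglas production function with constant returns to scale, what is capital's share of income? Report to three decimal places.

0.427

gY = gA + α·gK + (1−α)·gL, so gY − gA − gL = α(gK − gL).
1 + 0.9 + 1.3 = α × (6.2 − (-1.3)).
3.2 = 7.5 α, so α = 0.42667.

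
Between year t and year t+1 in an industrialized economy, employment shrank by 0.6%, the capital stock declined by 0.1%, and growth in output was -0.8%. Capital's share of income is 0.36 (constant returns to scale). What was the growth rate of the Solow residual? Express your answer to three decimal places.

Labor's share = 1 − 0.36 = 0.64.
The capital stock: 0.36 × (-0.1) = -0.036 pp.
Employment: 0.64 × (-0.6) = -0.384 pp.
TFP growth = -0.8 + 0.42 = -0.38%.

-0.380%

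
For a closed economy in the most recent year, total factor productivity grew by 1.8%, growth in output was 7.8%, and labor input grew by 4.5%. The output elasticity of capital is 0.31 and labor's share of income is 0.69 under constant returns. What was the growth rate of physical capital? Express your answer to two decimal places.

9.34%

Labor's share = 1 − 0.31 = 0.69.
gY = gA + 0.69×4.5 + 0.31×g.
0.31×g = 7.8 − 1.8 − 3.105 = 2.895.
g = 2.895 / 0.31 = 9.3387%.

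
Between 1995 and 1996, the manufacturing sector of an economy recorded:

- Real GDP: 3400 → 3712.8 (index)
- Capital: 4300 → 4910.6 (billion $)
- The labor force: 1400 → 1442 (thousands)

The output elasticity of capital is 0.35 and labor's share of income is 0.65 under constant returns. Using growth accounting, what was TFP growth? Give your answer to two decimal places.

Real GDP growth = (3712.8 − 3400) / 3400 = 9.2%.
Capital growth = (4910.6 − 4300) / 4300 = 14.2%.
The labor force growth = (1442 − 1400) / 1400 = 3%.
Labor's share = 1 − 0.35 = 0.65.
Capital: 0.35 × 14.2 = 4.97 pp.
The labor force: 0.65 × 3 = 1.95 pp.
TFP growth = 9.2 − 6.92 = 2.28%.

TFP grew 2.28%.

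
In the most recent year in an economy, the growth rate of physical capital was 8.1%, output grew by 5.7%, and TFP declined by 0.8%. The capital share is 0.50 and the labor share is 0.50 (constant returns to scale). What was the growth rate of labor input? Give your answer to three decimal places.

Labor's share = 1 − 0.5 = 0.5.
gY = gA + 0.5×8.1 + 0.5×g.
0.5×g = 5.7 + 0.8 − 4.05 = 2.45.
g = 2.45 / 0.5 = 4.9%.

4.900%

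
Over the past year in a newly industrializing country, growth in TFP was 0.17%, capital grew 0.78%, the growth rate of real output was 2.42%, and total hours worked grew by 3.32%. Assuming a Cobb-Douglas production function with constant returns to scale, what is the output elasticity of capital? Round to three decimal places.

gY = gA + α·gK + (1−α)·gL, so gY − gA − gL = α(gK − gL).
2.42 − 0.17 − 3.32 = α × (0.78 − 3.32).
-1.07 = -2.54 α, so α = 0.42126.

α = 0.421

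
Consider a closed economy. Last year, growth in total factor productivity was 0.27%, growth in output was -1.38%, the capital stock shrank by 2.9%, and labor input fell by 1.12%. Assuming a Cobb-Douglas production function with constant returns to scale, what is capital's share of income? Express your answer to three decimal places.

gY = gA + α·gK + (1−α)·gL, so gY − gA − gL = α(gK − gL).
-1.38 − 0.27 + 1.12 = α × (-2.9 − (-1.12)).
-0.53 = -1.78 α, so α = 0.29775.

α = 0.298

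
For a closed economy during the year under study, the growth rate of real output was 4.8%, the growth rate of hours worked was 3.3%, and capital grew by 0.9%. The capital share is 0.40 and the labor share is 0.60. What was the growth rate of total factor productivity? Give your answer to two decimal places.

Total factor productivity grew 2.46%.

Labor's share = 1 − 0.4 = 0.6.
Capital: 0.4 × 0.9 = 0.36 pp.
Hours worked: 0.6 × 3.3 = 1.98 pp.
TFP growth = 4.8 − 2.34 = 2.46%.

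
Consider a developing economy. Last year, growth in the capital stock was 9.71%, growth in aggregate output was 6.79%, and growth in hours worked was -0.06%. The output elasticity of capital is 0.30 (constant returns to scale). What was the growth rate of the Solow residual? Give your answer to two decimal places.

Labor's share = 1 − 0.3 = 0.7.
The capital stock: 0.3 × 9.71 = 2.913 pp.
Hours worked: 0.7 × (-0.06) = -0.042 pp.
TFP growth = 6.79 − 2.871 = 3.919%.

3.92%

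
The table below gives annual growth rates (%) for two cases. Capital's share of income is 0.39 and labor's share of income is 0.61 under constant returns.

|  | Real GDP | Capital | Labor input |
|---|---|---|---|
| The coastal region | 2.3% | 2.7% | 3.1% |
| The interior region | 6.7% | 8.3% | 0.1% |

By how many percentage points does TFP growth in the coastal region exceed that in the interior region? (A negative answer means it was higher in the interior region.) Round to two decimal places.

Labor's share = 1 − 0.39 = 0.61.
The coastal region: TFP = 2.3 − 1.053 − 1.891 = -0.644%.
The interior region: TFP = 6.7 − 3.237 − 0.061 = 3.402%.
Difference = -0.644 − (3.402) = -4.046 pp.

-4.05 percentage points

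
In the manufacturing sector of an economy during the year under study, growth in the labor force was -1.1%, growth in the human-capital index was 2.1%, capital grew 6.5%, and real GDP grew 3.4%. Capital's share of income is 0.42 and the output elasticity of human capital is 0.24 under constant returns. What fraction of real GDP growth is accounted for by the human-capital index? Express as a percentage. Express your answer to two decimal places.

14.82%

The human-capital index contributed 0.24 × 2.1 = 0.504 pp.
Share of growth = 0.504 / 3.4 × 100 = 14.8235%.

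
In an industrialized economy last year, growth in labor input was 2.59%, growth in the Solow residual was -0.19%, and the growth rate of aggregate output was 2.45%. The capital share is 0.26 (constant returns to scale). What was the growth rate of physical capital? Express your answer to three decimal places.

Labor's share = 1 − 0.26 = 0.74.
gY = gA + 0.74×2.59 + 0.26×g.
0.26×g = 2.45 + 0.19 − 1.9166 = 0.7234.
g = 0.7234 / 0.26 = 2.78231%.

2.782%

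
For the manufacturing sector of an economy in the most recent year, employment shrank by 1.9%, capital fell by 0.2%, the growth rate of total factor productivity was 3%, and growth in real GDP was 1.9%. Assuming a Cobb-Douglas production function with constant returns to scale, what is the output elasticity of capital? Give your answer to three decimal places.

α = 0.471

gY = gA + α·gK + (1−α)·gL, so gY − gA − gL = α(gK − gL).
1.9 − 3 + 1.9 = α × (-0.2 − (-1.9)).
0.8 = 1.7 α, so α = 0.47059.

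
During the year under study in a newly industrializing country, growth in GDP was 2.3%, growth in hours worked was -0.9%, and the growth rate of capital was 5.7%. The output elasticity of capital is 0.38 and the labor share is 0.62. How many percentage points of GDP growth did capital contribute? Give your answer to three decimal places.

Contribution = share × growth = 0.38 × 5.7 = 2.166 pp.

2.166 pp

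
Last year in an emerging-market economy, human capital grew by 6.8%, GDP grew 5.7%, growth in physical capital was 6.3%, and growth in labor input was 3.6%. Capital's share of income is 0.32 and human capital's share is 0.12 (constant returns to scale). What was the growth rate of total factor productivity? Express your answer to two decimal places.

Labor's share = 1 − 0.32 − 0.12 = 0.56.
Physical capital: 0.32 × 6.3 = 2.016 pp.
Human capital: 0.12 × 6.8 = 0.816 pp.
Labor input: 0.56 × 3.6 = 2.016 pp.
TFP growth = 5.7 − 4.848 = 0.852%.

Total factor productivity grew 0.85%.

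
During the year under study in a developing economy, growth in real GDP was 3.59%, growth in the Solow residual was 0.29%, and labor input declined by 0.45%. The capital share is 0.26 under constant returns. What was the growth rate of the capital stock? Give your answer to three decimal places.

The capital stock grew 13.973%.

Labor's share = 1 − 0.26 = 0.74.
gY = gA + 0.74×(-0.45) + 0.26×g.
0.26×g = 3.59 − 0.29 + 0.333 = 3.633.
g = 3.633 / 0.26 = 13.97308%.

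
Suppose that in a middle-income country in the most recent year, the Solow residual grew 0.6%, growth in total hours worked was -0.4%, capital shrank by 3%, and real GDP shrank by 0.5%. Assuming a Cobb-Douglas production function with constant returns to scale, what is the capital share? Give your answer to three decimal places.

gY = gA + α·gK + (1−α)·gL, so gY − gA − gL = α(gK − gL).
-0.5 − 0.6 + 0.4 = α × (-3 − (-0.4)).
-0.7 = -2.6 α, so α = 0.26923.

0.269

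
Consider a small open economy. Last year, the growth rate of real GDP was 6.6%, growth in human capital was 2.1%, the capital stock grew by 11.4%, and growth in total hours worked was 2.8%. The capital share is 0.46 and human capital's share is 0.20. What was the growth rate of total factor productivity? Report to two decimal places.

-0.02%

Labor's share = 1 − 0.46 − 0.2 = 0.34.
The capital stock: 0.46 × 11.4 = 5.244 pp.
Human capital: 0.2 × 2.1 = 0.42 pp.
Total hours worked: 0.34 × 2.8 = 0.952 pp.
TFP growth = 6.6 − 6.616 = -0.016%.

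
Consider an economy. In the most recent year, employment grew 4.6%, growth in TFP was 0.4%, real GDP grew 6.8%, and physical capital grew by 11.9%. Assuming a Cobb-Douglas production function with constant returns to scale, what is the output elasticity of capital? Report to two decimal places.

α = 0.25

gY = gA + α·gK + (1−α)·gL, so gY − gA − gL = α(gK − gL).
6.8 − 0.4 − 4.6 = α × (11.9 − 4.6).
1.8 = 7.3 α, so α = 0.2466.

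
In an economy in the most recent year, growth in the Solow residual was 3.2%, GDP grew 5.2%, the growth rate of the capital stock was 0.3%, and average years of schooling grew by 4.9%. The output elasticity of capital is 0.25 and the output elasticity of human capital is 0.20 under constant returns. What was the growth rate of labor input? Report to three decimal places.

Labor input growth was 1.718%.

Labor's share = 1 − 0.25 − 0.2 = 0.55.
gY = gA + 0.25×0.3 + 0.2×4.9 + 0.55×g.
0.55×g = 5.2 − 3.2 − 1.055 = 0.945.
g = 0.945 / 0.55 = 1.71818%.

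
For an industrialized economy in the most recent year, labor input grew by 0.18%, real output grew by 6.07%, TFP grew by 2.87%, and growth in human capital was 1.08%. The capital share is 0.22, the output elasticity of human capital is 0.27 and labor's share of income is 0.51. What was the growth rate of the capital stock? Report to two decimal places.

Labor's share = 1 − 0.22 − 0.27 = 0.51.
gY = gA + 0.27×1.08 + 0.51×0.18 + 0.22×g.
0.22×g = 6.07 − 2.87 − 0.3834 = 2.8166.
g = 2.8166 / 0.22 = 12.8027%.

The capital stock grew 12.80%.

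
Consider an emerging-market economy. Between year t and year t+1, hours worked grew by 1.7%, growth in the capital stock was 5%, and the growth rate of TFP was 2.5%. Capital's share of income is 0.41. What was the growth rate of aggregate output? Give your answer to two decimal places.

Labor's share = 1 − 0.41 = 0.59.
The capital stock: 0.41 × 5 = 2.05 pp.
Hours worked: 0.59 × 1.7 = 1.003 pp.
Output growth = 2.5 + 3.053 = 5.553%.

Aggregate output growth was 5.55%.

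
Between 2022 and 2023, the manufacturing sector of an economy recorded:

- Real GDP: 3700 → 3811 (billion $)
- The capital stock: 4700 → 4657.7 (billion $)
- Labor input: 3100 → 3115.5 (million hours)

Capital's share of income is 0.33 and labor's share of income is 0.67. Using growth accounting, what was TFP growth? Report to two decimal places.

Real GDP growth = (3811 − 3700) / 3700 = 3%.
The capital stock growth = (4657.7 − 4700) / 4700 = -0.9%.
Labor input growth = (3115.5 − 3100) / 3100 = 0.5%.
Labor's share = 1 − 0.33 = 0.67.
The capital stock: 0.33 × (-0.9) = -0.297 pp.
Labor input: 0.67 × 0.5 = 0.335 pp.
TFP growth = 3 − 0.038 = 2.962%.

TFP growth was 2.96%.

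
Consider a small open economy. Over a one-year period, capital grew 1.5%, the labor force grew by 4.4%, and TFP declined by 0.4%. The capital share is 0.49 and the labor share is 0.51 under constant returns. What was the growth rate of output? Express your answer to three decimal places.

Labor's share = 1 − 0.49 = 0.51.
Capital: 0.49 × 1.5 = 0.735 pp.
The labor force: 0.51 × 4.4 = 2.244 pp.
Output growth = -0.4 + 2.979 = 2.579%.

Output grew 2.579%.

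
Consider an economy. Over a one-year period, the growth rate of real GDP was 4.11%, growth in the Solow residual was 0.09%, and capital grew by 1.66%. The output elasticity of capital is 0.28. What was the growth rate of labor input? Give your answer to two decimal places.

Labor input growth was 4.94%.

Labor's share = 1 − 0.28 = 0.72.
gY = gA + 0.28×1.66 + 0.72×g.
0.72×g = 4.11 − 0.09 − 0.4648 = 3.5552.
g = 3.5552 / 0.72 = 4.9378%.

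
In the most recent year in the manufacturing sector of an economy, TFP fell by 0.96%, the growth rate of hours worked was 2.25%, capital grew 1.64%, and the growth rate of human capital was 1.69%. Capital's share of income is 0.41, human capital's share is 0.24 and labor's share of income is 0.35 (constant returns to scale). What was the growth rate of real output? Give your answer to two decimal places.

Labor's share = 1 − 0.41 − 0.24 = 0.35.
Capital: 0.41 × 1.64 = 0.6724 pp.
Human capital: 0.24 × 1.69 = 0.4056 pp.
Hours worked: 0.35 × 2.25 = 0.7875 pp.
Output growth = -0.96 + 1.8655 = 0.9055%.

0.91%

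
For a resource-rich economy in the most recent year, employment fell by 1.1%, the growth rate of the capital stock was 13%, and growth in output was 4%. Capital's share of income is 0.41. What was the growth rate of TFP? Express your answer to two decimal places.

-0.68%

Labor's share = 1 − 0.41 = 0.59.
The capital stock: 0.41 × 13 = 5.33 pp.
Employment: 0.59 × (-1.1) = -0.649 pp.
TFP growth = 4 − 4.681 = -0.681%.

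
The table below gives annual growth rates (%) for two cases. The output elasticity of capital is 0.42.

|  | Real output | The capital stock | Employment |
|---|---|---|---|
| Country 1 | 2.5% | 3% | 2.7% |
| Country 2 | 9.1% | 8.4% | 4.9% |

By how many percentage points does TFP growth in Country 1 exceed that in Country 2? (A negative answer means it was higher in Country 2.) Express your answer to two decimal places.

Labor's share = 1 − 0.42 = 0.58.
Country 1: TFP = 2.5 − 1.26 − 1.566 = -0.326%.
Country 2: TFP = 9.1 − 3.528 − 2.842 = 2.73%.
Difference = -0.326 − (2.73) = -3.056 pp.

-3.06 percentage points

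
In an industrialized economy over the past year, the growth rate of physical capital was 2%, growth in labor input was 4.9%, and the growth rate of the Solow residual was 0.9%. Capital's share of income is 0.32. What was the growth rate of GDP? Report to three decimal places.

4.872%

Labor's share = 1 − 0.32 = 0.68.
Physical capital: 0.32 × 2 = 0.64 pp.
Labor input: 0.68 × 4.9 = 3.332 pp.
Output growth = 0.9 + 3.972 = 4.872%.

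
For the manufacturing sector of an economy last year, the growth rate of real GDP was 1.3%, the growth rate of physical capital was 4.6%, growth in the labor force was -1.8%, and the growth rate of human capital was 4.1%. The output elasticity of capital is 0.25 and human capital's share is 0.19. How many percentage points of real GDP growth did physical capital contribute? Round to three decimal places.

1.150 pp

Contribution = share × growth = 0.25 × 4.6 = 1.15 pp.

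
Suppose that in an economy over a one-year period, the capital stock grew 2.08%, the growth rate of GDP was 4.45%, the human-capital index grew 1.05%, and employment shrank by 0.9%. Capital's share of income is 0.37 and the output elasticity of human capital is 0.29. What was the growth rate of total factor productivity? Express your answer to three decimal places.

Labor's share = 1 − 0.37 − 0.29 = 0.34.
The capital stock: 0.37 × 2.08 = 0.7696 pp.
The human-capital index: 0.29 × 1.05 = 0.3045 pp.
Employment: 0.34 × (-0.9) = -0.306 pp.
TFP growth = 4.45 − 0.7681 = 3.6819%.

Total factor productivity grew 3.682%.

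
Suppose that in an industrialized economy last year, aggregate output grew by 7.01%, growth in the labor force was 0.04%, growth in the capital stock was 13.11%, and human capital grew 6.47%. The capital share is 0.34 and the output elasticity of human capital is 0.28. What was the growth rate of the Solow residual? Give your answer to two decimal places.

Labor's share = 1 − 0.34 − 0.28 = 0.38.
The capital stock: 0.34 × 13.11 = 4.4574 pp.
Human capital: 0.28 × 6.47 = 1.8116 pp.
The labor force: 0.38 × 0.04 = 0.0152 pp.
TFP growth = 7.01 − 6.2842 = 0.7258%.

0.73%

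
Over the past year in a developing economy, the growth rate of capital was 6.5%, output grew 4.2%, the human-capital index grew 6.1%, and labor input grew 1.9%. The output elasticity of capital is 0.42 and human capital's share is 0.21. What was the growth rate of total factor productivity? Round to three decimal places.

Labor's share = 1 − 0.42 − 0.21 = 0.37.
Capital: 0.42 × 6.5 = 2.73 pp.
The human-capital index: 0.21 × 6.1 = 1.281 pp.
Labor input: 0.37 × 1.9 = 0.703 pp.
TFP growth = 4.2 − 4.714 = -0.514%.

-0.514%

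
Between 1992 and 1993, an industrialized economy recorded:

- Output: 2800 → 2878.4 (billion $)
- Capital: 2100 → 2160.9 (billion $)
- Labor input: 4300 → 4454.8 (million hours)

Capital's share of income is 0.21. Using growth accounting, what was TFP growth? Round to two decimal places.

-0.65%

Output growth = (2878.4 − 2800) / 2800 = 2.8%.
Capital growth = (2160.9 − 2100) / 2100 = 2.9%.
Labor input growth = (4454.8 − 4300) / 4300 = 3.6%.
Labor's share = 1 − 0.21 = 0.79.
Capital: 0.21 × 2.9 = 0.609 pp.
Labor input: 0.79 × 3.6 = 2.844 pp.
TFP growth = 2.8 − 3.453 = -0.653%.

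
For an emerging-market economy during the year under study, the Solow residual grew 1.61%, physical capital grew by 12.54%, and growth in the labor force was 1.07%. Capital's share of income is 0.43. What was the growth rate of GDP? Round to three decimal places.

GDP grew 7.612%.

Labor's share = 1 − 0.43 = 0.57.
Physical capital: 0.43 × 12.54 = 5.3922 pp.
The labor force: 0.57 × 1.07 = 0.6099 pp.
Output growth = 1.61 + 6.0021 = 7.6121%.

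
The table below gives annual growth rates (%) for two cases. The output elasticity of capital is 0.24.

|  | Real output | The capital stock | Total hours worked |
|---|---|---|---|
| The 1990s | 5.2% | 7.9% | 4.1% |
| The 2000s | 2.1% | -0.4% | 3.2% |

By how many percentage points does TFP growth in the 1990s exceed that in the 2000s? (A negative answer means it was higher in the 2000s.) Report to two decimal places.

Labor's share = 1 − 0.24 = 0.76.
The 1990s: TFP = 5.2 − 1.896 − 3.116 = 0.188%.
The 2000s: TFP = 2.1 + 0.096 − 2.432 = -0.236%.
Difference = 0.188 − (-0.236) = 0.424 pp.

0.42 percentage points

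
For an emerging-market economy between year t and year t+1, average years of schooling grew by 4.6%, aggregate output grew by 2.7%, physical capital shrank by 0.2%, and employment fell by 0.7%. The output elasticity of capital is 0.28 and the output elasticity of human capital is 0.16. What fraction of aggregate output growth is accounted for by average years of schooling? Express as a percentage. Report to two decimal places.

27.26%

Average years of schooling contributed 0.16 × 4.6 = 0.736 pp.
Share of growth = 0.736 / 2.7 × 100 = 27.2593%.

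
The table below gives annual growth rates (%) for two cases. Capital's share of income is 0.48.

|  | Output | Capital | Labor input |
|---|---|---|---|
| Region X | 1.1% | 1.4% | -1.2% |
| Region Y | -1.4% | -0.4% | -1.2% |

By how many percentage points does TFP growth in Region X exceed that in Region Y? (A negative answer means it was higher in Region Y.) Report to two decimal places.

Labor's share = 1 − 0.48 = 0.52.
Region X: TFP = 1.1 − 0.672 + 0.624 = 1.052%.
Region Y: TFP = -1.4 + 0.192 + 0.624 = -0.584%.
Difference = 1.052 − (-0.584) = 1.636 pp.

1.64 percentage points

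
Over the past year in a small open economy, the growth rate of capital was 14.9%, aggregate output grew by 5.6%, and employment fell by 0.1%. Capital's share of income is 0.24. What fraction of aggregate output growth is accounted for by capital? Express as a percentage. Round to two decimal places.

Capital contributed 0.24 × 14.9 = 3.576 pp.
Share of growth = 3.576 / 5.6 × 100 = 63.8571%.

63.86%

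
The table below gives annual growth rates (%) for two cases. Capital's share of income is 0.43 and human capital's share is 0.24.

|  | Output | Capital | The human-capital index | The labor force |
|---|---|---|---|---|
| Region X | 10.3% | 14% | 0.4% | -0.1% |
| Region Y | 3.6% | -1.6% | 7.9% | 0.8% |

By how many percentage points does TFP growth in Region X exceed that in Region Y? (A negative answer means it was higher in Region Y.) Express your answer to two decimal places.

2.09 percentage points

Labor's share = 1 − 0.43 − 0.24 = 0.33.
Region X: TFP = 10.3 − 6.02 − 0.096 + 0.033 = 4.217%.
Region Y: TFP = 3.6 + 0.688 − 1.896 − 0.264 = 2.128%.
Difference = 4.217 − (2.128) = 2.089 pp.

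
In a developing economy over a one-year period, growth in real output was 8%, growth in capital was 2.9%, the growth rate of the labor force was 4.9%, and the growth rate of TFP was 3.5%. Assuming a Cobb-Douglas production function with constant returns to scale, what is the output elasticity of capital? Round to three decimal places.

gY = gA + α·gK + (1−α)·gL, so gY − gA − gL = α(gK − gL).
8 − 3.5 − 4.9 = α × (2.9 − 4.9).
-0.4 = -2 α, so α = 0.2.

0.200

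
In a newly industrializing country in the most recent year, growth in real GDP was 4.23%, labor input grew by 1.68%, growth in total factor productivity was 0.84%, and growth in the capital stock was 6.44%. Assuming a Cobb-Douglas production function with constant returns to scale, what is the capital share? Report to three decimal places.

α = 0.359

gY = gA + α·gK + (1−α)·gL, so gY − gA − gL = α(gK − gL).
4.23 − 0.84 − 1.68 = α × (6.44 − 1.68).
1.71 = 4.76 α, so α = 0.35924.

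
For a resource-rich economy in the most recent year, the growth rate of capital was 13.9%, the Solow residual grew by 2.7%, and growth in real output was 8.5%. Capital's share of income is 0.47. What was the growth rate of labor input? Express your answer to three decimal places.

-1.383%

Labor's share = 1 − 0.47 = 0.53.
gY = gA + 0.47×13.9 + 0.53×g.
0.53×g = 8.5 − 2.7 − 6.533 = -0.733.
g = -0.733 / 0.53 = -1.38302%.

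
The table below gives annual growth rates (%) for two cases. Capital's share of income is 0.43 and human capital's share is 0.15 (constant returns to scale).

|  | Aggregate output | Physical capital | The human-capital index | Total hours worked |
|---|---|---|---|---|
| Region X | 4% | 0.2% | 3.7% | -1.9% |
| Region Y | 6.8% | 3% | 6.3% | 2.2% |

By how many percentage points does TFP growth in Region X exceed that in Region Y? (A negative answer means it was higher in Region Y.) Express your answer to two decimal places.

Labor's share = 1 − 0.43 − 0.15 = 0.42.
Region X: TFP = 4 − 0.086 − 0.555 + 0.798 = 4.157%.
Region Y: TFP = 6.8 − 1.29 − 0.945 − 0.924 = 3.641%.
Difference = 4.157 − (3.641) = 0.516 pp.

0.52 percentage points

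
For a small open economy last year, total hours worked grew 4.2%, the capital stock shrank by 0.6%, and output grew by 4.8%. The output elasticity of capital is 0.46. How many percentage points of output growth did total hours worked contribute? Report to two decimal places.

Labor's share = 1 − 0.46 = 0.54.
Contribution = share × growth = 0.54 × 4.2 = 2.268 pp.

2.27 pp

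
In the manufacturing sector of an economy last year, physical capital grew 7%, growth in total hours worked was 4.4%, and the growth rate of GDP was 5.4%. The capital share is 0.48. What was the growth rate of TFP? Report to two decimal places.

-0.25%

Labor's share = 1 − 0.48 = 0.52.
Physical capital: 0.48 × 7 = 3.36 pp.
Total hours worked: 0.52 × 4.4 = 2.288 pp.
TFP growth = 5.4 − 5.648 = -0.248%.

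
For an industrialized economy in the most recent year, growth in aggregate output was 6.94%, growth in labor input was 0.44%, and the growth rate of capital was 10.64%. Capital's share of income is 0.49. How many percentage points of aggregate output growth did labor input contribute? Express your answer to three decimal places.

0.224 percentage points

Labor's share = 1 − 0.49 = 0.51.
Contribution = share × growth = 0.51 × 0.44 = 0.2244 pp.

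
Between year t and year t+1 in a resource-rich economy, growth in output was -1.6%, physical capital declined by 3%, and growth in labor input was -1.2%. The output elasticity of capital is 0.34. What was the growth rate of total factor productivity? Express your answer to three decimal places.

Labor's share = 1 − 0.34 = 0.66.
Physical capital: 0.34 × (-3) = -1.02 pp.
Labor input: 0.66 × (-1.2) = -0.792 pp.
TFP growth = -1.6 + 1.812 = 0.212%.

0.212%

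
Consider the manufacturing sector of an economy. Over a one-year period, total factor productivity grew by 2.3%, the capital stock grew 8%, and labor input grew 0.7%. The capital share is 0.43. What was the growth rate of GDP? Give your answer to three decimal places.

GDP grew 6.139%.

Labor's share = 1 − 0.43 = 0.57.
The capital stock: 0.43 × 8 = 3.44 pp.
Labor input: 0.57 × 0.7 = 0.399 pp.
Output growth = 2.3 + 3.839 = 6.139%.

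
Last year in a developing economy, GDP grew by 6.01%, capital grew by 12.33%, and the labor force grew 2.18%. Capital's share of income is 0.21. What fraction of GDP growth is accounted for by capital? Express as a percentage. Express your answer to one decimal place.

Capital accounted for 43.1% of growth.

Capital contributed 0.21 × 12.33 = 2.5893 pp.
Share of growth = 2.5893 / 6.01 × 100 = 43.083%.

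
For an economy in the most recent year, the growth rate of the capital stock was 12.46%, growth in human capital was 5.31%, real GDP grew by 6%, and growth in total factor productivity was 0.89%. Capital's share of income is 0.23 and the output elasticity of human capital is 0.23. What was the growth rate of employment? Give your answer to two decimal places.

Labor's share = 1 − 0.23 − 0.23 = 0.54.
gY = gA + 0.23×12.46 + 0.23×5.31 + 0.54×g.
0.54×g = 6 − 0.89 − 4.0871 = 1.0229.
g = 1.0229 / 0.54 = 1.8943%.

1.89%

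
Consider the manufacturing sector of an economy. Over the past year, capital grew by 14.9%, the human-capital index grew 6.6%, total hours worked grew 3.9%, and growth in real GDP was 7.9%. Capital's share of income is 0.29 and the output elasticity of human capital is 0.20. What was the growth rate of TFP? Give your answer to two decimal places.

0.27%

Labor's share = 1 − 0.29 − 0.2 = 0.51.
Capital: 0.29 × 14.9 = 4.321 pp.
The human-capital index: 0.2 × 6.6 = 1.32 pp.
Total hours worked: 0.51 × 3.9 = 1.989 pp.
TFP growth = 7.9 − 7.63 = 0.27%.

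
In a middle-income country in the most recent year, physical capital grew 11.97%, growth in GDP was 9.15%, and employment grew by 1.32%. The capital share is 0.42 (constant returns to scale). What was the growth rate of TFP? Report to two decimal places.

Labor's share = 1 − 0.42 = 0.58.
Physical capital: 0.42 × 11.97 = 5.0274 pp.
Employment: 0.58 × 1.32 = 0.7656 pp.
TFP growth = 9.15 − 5.793 = 3.357%.

3.36%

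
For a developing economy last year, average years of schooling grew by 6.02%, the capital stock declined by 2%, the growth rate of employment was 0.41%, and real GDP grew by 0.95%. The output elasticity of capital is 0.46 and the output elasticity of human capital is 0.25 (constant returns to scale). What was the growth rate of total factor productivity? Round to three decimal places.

Labor's share = 1 − 0.46 − 0.25 = 0.29.
The capital stock: 0.46 × (-2) = -0.92 pp.
Average years of schooling: 0.25 × 6.02 = 1.505 pp.
Employment: 0.29 × 0.41 = 0.1189 pp.
TFP growth = 0.95 − 0.7039 = 0.2461%.

0.246%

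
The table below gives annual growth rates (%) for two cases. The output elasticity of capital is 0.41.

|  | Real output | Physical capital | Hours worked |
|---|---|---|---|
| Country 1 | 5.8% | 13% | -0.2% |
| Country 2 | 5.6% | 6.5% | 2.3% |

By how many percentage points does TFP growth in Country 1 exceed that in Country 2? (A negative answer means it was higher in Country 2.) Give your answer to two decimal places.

-0.99 percentage points

Labor's share = 1 − 0.41 = 0.59.
Country 1: TFP = 5.8 − 5.33 + 0.118 = 0.588%.
Country 2: TFP = 5.6 − 2.665 − 1.357 = 1.578%.
Difference = 0.588 − (1.578) = -0.99 pp.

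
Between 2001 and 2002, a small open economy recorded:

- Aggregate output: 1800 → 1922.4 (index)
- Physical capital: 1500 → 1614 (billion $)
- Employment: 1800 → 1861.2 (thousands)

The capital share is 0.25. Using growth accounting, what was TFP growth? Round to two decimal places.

Aggregate output growth = (1922.4 − 1800) / 1800 = 6.8%.
Physical capital growth = (1614 − 1500) / 1500 = 7.6%.
Employment growth = (1861.2 − 1800) / 1800 = 3.4%.
Labor's share = 1 − 0.25 = 0.75.
Physical capital: 0.25 × 7.6 = 1.9 pp.
Employment: 0.75 × 3.4 = 2.55 pp.
TFP growth = 6.8 − 4.45 = 2.35%.

TFP growth was 2.35%.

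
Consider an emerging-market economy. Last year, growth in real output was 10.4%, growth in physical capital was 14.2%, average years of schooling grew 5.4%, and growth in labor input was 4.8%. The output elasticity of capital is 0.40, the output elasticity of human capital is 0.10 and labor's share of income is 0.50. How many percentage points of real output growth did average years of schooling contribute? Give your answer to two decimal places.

0.54

Contribution = share × growth = 0.1 × 5.4 = 0.54 pp.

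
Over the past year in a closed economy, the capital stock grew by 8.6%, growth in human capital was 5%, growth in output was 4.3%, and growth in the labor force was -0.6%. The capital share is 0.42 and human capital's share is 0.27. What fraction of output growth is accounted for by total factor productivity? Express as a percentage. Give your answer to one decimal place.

-11.1%

Labor's share = 1 − 0.42 − 0.27 = 0.31.
The capital stock: 0.42 × 8.6 = 3.612 pp.
Human capital: 0.27 × 5 = 1.35 pp.
The labor force: 0.31 × (-0.6) = -0.186 pp.
TFP growth = 4.3 − 4.776 = -0.476%.
TFP share of growth = -0.476 / 4.3 × 100 = -11.07%.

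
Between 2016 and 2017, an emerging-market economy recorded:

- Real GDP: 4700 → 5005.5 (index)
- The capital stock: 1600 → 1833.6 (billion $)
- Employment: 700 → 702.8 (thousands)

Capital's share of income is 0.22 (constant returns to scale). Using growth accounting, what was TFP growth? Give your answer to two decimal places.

Real GDP growth = (5005.5 − 4700) / 4700 = 6.5%.
The capital stock growth = (1833.6 − 1600) / 1600 = 14.6%.
Employment growth = (702.8 − 700) / 700 = 0.4%.
Labor's share = 1 − 0.22 = 0.78.
The capital stock: 0.22 × 14.6 = 3.212 pp.
Employment: 0.78 × 0.4 = 0.312 pp.
TFP growth = 6.5 − 3.524 = 2.976%.

TFP grew 2.98%.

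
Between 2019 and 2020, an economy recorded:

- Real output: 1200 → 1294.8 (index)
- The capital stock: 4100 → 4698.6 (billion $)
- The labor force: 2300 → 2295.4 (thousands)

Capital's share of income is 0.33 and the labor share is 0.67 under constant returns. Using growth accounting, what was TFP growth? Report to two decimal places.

Real output growth = (1294.8 − 1200) / 1200 = 7.9%.
The capital stock growth = (4698.6 − 4100) / 4100 = 14.6%.
The labor force growth = (2295.4 − 2300) / 2300 = -0.2%.
Labor's share = 1 − 0.33 = 0.67.
The capital stock: 0.33 × 14.6 = 4.818 pp.
The labor force: 0.67 × (-0.2) = -0.134 pp.
TFP growth = 7.9 − 4.684 = 3.216%.

TFP grew 3.22%.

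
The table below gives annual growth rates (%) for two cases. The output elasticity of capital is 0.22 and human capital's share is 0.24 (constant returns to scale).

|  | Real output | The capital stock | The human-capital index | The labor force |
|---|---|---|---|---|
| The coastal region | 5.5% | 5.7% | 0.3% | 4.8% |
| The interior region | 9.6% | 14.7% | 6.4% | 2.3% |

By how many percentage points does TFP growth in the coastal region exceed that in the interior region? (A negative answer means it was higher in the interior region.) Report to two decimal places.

-2.01 percentage points

Labor's share = 1 − 0.22 − 0.24 = 0.54.
The coastal region: TFP = 5.5 − 1.254 − 0.072 − 2.592 = 1.582%.
The interior region: TFP = 9.6 − 3.234 − 1.536 − 1.242 = 3.588%.
Difference = 1.582 − (3.588) = -2.006 pp.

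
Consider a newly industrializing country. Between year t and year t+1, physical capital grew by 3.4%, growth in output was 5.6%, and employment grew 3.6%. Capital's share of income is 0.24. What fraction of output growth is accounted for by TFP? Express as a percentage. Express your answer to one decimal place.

36.6%

Labor's share = 1 − 0.24 = 0.76.
Physical capital: 0.24 × 3.4 = 0.816 pp.
Employment: 0.76 × 3.6 = 2.736 pp.
TFP growth = 5.6 − 3.552 = 2.048%.
TFP share of growth = 2.048 / 5.6 × 100 = 36.571%.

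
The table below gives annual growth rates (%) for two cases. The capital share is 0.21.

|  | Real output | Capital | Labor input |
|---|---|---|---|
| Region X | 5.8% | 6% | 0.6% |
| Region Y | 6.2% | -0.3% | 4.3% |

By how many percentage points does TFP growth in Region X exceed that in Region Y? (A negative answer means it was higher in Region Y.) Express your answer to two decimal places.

1.20 percentage points

Labor's share = 1 − 0.21 = 0.79.
Region X: TFP = 5.8 − 1.26 − 0.474 = 4.066%.
Region Y: TFP = 6.2 + 0.063 − 3.397 = 2.866%.
Difference = 4.066 − (2.866) = 1.2 pp.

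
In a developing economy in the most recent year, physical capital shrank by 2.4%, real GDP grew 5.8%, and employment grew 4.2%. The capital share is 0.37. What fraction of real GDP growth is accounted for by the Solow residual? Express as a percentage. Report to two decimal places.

Labor's share = 1 − 0.37 = 0.63.
Physical capital: 0.37 × (-2.4) = -0.888 pp.
Employment: 0.63 × 4.2 = 2.646 pp.
TFP growth = 5.8 − 1.758 = 4.042%.
TFP share of growth = 4.042 / 5.8 × 100 = 69.6897%.

69.69%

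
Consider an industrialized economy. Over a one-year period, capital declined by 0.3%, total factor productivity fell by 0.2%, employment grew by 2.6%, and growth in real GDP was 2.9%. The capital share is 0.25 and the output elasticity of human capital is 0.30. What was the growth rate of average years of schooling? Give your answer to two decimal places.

Labor's share = 1 − 0.25 − 0.3 = 0.45.
gY = gA + 0.25×(-0.3) + 0.45×2.6 + 0.3×g.
0.3×g = 2.9 + 0.2 − 1.095 = 2.005.
g = 2.005 / 0.3 = 6.6833%.

6.68%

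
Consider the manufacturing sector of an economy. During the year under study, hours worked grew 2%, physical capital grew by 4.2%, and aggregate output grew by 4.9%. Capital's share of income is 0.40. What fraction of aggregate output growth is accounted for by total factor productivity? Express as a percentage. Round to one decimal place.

Labor's share = 1 − 0.4 = 0.6.
Physical capital: 0.4 × 4.2 = 1.68 pp.
Hours worked: 0.6 × 2 = 1.2 pp.
TFP growth = 4.9 − 2.88 = 2.02%.
TFP share of growth = 2.02 / 4.9 × 100 = 41.224%.

41.2%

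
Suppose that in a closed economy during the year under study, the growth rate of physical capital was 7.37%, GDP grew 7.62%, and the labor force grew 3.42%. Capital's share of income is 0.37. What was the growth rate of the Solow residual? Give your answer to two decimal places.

Labor's share = 1 − 0.37 = 0.63.
Physical capital: 0.37 × 7.37 = 2.7269 pp.
The labor force: 0.63 × 3.42 = 2.1546 pp.
TFP growth = 7.62 − 4.8815 = 2.7385%.

2.74%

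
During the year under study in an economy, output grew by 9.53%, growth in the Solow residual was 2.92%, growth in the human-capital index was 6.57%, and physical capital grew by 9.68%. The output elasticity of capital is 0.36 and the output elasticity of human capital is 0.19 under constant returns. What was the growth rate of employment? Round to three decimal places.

Labor's share = 1 − 0.36 − 0.19 = 0.45.
gY = gA + 0.36×9.68 + 0.19×6.57 + 0.45×g.
0.45×g = 9.53 − 2.92 − 4.7331 = 1.8769.
g = 1.8769 / 0.45 = 4.17089%.

Employment growth was 4.171%.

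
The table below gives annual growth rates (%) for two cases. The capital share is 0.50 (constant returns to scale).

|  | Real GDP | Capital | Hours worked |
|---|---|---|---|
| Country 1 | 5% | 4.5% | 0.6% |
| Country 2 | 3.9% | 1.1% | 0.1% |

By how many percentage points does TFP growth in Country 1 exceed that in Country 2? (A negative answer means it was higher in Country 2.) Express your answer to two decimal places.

-0.85 percentage points

Labor's share = 1 − 0.5 = 0.5.
Country 1: TFP = 5 − 2.25 − 0.3 = 2.45%.
Country 2: TFP = 3.9 − 0.55 − 0.05 = 3.3%.
Difference = 2.45 − (3.3) = -0.85 pp.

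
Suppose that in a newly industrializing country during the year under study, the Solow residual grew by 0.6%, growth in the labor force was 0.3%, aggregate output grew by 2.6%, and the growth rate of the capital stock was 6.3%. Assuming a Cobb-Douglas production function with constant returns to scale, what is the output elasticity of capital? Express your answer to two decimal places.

The output elasticity of capital is 0.28.

gY = gA + α·gK + (1−α)·gL, so gY − gA − gL = α(gK − gL).
2.6 − 0.6 − 0.3 = α × (6.3 − 0.3).
1.7 = 6 α, so α = 0.2833.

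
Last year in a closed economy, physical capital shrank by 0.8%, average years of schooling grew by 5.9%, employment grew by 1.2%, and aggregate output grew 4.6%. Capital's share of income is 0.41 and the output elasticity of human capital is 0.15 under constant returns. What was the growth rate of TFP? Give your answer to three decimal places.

Labor's share = 1 − 0.41 − 0.15 = 0.44.
Physical capital: 0.41 × (-0.8) = -0.328 pp.
Average years of schooling: 0.15 × 5.9 = 0.885 pp.
Employment: 0.44 × 1.2 = 0.528 pp.
TFP growth = 4.6 − 1.085 = 3.515%.

TFP growth was 3.515%.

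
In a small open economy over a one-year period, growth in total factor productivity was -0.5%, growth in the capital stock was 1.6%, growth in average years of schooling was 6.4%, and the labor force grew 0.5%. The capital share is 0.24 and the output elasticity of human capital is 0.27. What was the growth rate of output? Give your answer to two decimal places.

1.86%

Labor's share = 1 − 0.24 − 0.27 = 0.49.
The capital stock: 0.24 × 1.6 = 0.384 pp.
Average years of schooling: 0.27 × 6.4 = 1.728 pp.
The labor force: 0.49 × 0.5 = 0.245 pp.
Output growth = -0.5 + 2.357 = 1.857%.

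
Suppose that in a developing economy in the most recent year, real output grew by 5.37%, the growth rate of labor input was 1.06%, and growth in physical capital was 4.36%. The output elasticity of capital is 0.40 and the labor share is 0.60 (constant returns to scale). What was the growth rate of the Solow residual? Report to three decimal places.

Labor's share = 1 − 0.4 = 0.6.
Physical capital: 0.4 × 4.36 = 1.744 pp.
Labor input: 0.6 × 1.06 = 0.636 pp.
TFP growth = 5.37 − 2.38 = 2.99%.

The Solow residual growth was 2.990%.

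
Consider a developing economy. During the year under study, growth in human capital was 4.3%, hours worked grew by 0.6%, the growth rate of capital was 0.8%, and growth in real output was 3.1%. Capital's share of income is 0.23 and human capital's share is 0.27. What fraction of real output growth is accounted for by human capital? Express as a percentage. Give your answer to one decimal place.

Human capital contributed 0.27 × 4.3 = 1.161 pp.
Share of growth = 1.161 / 3.1 × 100 = 37.452%.

37.5%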